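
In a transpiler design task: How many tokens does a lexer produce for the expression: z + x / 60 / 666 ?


Scanning 'z + x / 60 / 666'
Token 1: 'z' -> identifier
Token 2: '+' -> operator
Token 3: 'x' -> identifier
Token 4: '/' -> operator
Token 5: '60' -> integer_literal
Token 6: '/' -> operator
Token 7: '666' -> integer_literal
Total tokens: 7

7


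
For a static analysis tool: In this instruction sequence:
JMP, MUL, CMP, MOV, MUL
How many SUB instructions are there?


Scanning instruction sequence for SUB:
  Position 1: JMP
  Position 2: MUL
  Position 3: CMP
  Position 4: MOV
  Position 5: MUL
Matches at positions: []
Total SUB count: 0

0


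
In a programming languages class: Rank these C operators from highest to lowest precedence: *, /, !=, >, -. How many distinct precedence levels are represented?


Looking up precedence for each operator:
  * -> precedence 6
  / -> precedence 6
  != -> precedence 3
  > -> precedence 4
  - -> precedence 5
Sorted highest to lowest: *, /, -, >, !=
Distinct precedence values: [6, 5, 4, 3]
Number of distinct levels: 4

4


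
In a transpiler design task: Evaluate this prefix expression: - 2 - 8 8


Parsing prefix expression: - 2 - 8 8
Step 1: Innermost operation '- 8 8'
  8 - 8 = 0
Step 2: Outer operation '- 2 [0]'
  2 - 0 = 2

2


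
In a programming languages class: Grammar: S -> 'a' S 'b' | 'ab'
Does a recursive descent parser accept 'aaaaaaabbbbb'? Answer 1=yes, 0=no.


Grammar accepts strings of the form a^n b^n (n >= 1)
Word: 'aaaaaaabbbbb'
Counting: 7 a's and 5 b's
Check: 7 == 5? No
Mismatch: a-count != b-count
Rejected

0


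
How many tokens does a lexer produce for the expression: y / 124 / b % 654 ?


Scanning 'y / 124 / b % 654'
Token 1: 'y' -> identifier
Token 2: '/' -> operator
Token 3: '124' -> integer_literal
Token 4: '/' -> operator
Token 5: 'b' -> identifier
Token 6: '%' -> operator
Token 7: '654' -> integer_literal
Total tokens: 7

7


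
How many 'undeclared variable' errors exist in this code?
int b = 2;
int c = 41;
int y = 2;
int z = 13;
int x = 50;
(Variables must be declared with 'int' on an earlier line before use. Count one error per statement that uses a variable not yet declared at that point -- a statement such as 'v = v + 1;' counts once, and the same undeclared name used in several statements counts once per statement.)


Scanning code line by line:
  Line 1: declare 'b' -> declared = ['b']
  Line 2: declare 'c' -> declared = ['b', 'c']
  Line 3: declare 'y' -> declared = ['b', 'c', 'y']
  Line 4: declare 'z' -> declared = ['b', 'c', 'y', 'z']
  Line 5: declare 'x' -> declared = ['b', 'c', 'x', 'y', 'z']
Total undeclared variable errors: 0

0


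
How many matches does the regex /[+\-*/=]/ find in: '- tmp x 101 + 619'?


Pattern: /[+\-*/=]/ (operators)
Input: '- tmp x 101 + 619'
Scanning for matches:
  Match 1: '-'
  Match 2: '+'
Total matches: 2

2


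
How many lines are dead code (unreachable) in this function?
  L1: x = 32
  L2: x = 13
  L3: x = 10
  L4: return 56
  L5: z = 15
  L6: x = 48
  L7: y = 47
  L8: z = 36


Analyzing control flow:
  L1: reachable (before return)
  L2: reachable (before return)
  L3: reachable (before return)
  L4: reachable (return statement)
  L5: DEAD (after return at L4)
  L6: DEAD (after return at L4)
  L7: DEAD (after return at L4)
  L8: DEAD (after return at L4)
Return at L4, total lines = 8
Dead lines: L5 through L8
Count: 4

4


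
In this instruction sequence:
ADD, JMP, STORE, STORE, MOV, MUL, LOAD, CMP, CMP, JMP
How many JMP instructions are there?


Scanning instruction sequence for JMP:
  Position 1: ADD
  Position 2: JMP <- MATCH
  Position 3: STORE
  Position 4: STORE
  Position 5: MOV
  Position 6: MUL
  Position 7: LOAD
  Position 8: CMP
  Position 9: CMP
  Position 10: JMP <- MATCH
Matches at positions: [2, 10]
Total JMP count: 2

2


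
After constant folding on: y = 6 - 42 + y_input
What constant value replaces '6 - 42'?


Identifying constant sub-expression:
  Original: y = 6 - 42 + y_input
  6 and 42 are both compile-time constants
  Evaluating: 6 - 42 = -36
  After folding: y = -36 + y_input

-36


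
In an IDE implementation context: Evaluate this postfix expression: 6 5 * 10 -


Processing tokens left to right:
Push 6, Push 5
Pop 6 and 5, compute 6 * 5 = 30, push 30
Push 10
Pop 30 and 10, compute 30 - 10 = 20, push 20
Stack result: 20

20


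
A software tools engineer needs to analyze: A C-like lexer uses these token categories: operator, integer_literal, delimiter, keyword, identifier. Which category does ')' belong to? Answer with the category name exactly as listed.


Token: ')'
Checking categories:
  identifier: no
  integer_literal: no
  operator: no
  keyword: no
  delimiter: YES
Category: delimiter

delimiter


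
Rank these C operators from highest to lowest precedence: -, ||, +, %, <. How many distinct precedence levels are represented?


Looking up precedence for each operator:
  - -> precedence 5
  || -> precedence 1
  + -> precedence 5
  % -> precedence 6
  < -> precedence 4
Sorted highest to lowest: %, -, +, <, ||
Distinct precedence values: [6, 5, 4, 1]
Number of distinct levels: 4

4


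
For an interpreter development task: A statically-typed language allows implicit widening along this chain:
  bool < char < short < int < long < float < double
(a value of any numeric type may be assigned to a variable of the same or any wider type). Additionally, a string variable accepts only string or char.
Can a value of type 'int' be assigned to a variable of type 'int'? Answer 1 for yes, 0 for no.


Target variable type: int
Source value type: int
Numeric ranks: int=3, int=3
Widening allowed iff rank(source) <= rank(target): 3 <= 3? Yes
Result: 1

1


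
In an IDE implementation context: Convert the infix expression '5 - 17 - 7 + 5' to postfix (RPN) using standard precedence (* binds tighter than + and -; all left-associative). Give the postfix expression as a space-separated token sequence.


Applying the shunting-yard algorithm:
  Operand 5 -> output
  Push '-' onto operator stack -> op-stack: [-]
  Operand 17 -> output
  See '-' (prec 1); top '-' (prec 1) >= it -> pop '-' to output
  Push '-' onto operator stack -> op-stack: [-]
  Operand 7 -> output
  See '+' (prec 1); top '-' (prec 1) >= it -> pop '-' to output
  Push '+' onto operator stack -> op-stack: [+]
  Operand 5 -> output
  End of input: pop '+' to output
Postfix result: 5 17 - 7 - 5 +

5 17 - 7 - 5 +


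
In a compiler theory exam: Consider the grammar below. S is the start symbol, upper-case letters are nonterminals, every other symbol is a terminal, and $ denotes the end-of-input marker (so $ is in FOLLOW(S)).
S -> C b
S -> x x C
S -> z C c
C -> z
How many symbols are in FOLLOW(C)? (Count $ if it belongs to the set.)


S is the start symbol and does not occur in any rule body, so FOLLOW(S) = {$}.
Examining every occurrence of C in a rule body:
  S -> C b : C is followed by terminal 'b' -> add 'b'
  S -> x x C : C is at the right end -> add FOLLOW(S) = {$}
  S -> z C c : C is followed by terminal 'c' -> add 'c'
  C -> z : C does not occur in the body -> contributes nothing
FOLLOW(C) = {b, c, $}
Count: 3

3


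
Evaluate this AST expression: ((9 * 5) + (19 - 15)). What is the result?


Expression: ((9 * 5) + (19 - 15))
Evaluating step by step:
  9 * 5 = 45
  19 - 15 = 4
  45 + 4 = 49
Result: 49

49


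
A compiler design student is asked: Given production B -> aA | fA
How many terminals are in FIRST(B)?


Production: B -> aA | fA
Examining each alternative for leading terminals:
  B -> aA : first terminal = 'a'
  B -> fA : first terminal = 'f'
FIRST(B) = {a, f}
Count: 2

2


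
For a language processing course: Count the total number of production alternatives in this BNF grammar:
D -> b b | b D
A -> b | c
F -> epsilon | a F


Counting alternatives per rule:
  D: 2 alternative(s)
  A: 2 alternative(s)
  F: 2 alternative(s)
Sum: 2 + 2 + 2 = 6

6


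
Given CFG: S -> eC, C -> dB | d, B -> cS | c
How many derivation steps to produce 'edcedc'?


Grammar: S -> eC, C -> dB | d, B -> cS | c
Deriving 'edcedc':
Step 1: S -> eC => eC
Step 2: C -> dB => edB
Step 3: B -> cS => edcS
Step 4: S -> eC => edceC
Step 5: C -> dB => edcedB
Step 6: B -> c => edcedc
Total derivation steps: 6

6


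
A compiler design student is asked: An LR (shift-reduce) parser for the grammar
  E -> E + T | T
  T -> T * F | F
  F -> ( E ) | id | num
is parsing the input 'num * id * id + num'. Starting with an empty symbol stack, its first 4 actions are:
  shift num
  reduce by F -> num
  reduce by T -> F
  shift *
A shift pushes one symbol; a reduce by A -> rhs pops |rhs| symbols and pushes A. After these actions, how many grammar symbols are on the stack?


Tracking the symbol stack through each action:
  Action 1: shift 'num' : push -> stack = [num] (size 1)
  Action 2: reduce by F -> num : pop 1, push F -> stack = [F] (size 1)
  Action 3: reduce by T -> F : pop 1, push T -> stack = [T] (size 1)
  Action 4: shift '*' : push -> stack = [T, *] (size 2)
Final stack size: 2

2


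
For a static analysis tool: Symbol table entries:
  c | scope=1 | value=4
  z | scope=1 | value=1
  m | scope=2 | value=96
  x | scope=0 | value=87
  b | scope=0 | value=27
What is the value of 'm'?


Searching symbol table for 'm':
  c | scope=1 | value=4
  z | scope=1 | value=1
  m | scope=2 | value=96 <- MATCH
  x | scope=0 | value=87
  b | scope=0 | value=27
Found 'm' at scope 2 with value 96

96


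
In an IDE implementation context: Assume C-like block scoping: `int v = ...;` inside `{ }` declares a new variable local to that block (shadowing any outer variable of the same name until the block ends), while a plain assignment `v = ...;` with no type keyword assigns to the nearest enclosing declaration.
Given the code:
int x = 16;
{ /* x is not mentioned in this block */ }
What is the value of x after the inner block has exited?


Analyzing scoping rules:
Outer scope: declares x = 16
Inner block: x is neither redeclared nor assigned -> unchanged
After the block -> 16
Result: 16

16


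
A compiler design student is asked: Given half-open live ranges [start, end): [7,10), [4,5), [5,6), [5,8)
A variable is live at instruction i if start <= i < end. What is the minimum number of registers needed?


Live ranges:
  Var0: [7, 10)
  Var1: [4, 5)
  Var2: [5, 6)
  Var3: [5, 8)
Sweep-line events (position, delta, active):
  pos=4 start -> active=1
  pos=5 end -> active=0
  pos=5 start -> active=1
  pos=5 start -> active=2
  pos=6 end -> active=1
  pos=7 start -> active=2
  pos=8 end -> active=1
  pos=10 end -> active=0
Maximum simultaneous active: 2
Minimum registers needed: 2

2


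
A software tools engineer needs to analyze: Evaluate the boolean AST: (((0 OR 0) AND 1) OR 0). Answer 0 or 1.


Step 1: Evaluate inner node
  0 OR 0 = 0
Step 2: Evaluate next node
  0 AND 1 = 0
Step 3: Evaluate root node
  0 OR 0 = 0

0


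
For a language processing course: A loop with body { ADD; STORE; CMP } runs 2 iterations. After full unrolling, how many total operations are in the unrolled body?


Loop body operations: ADD, STORE, CMP (3 ops per iteration)
Unrolling 2 iterations:
  Iteration 1: ADD, STORE, CMP (3 ops)
  Iteration 2: ADD, STORE, CMP (3 ops)
Total: 2 iterations * 3 ops/iter = 6 operations

6


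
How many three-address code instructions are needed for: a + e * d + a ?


Expression: a + e * d + a
Generating three-address code (respecting * over +/- precedence):
  Instruction 1: t1 = e * d
  Instruction 2: t2 = a + t1
  Instruction 3: t3 = t2 + a
Total instructions: 3

3


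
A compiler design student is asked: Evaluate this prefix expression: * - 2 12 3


Parsing prefix expression: * - 2 12 3
Step 1: Innermost operation '- 2 12'
  2 - 12 = -10
Step 2: Outer operation '* [-10] 3'
  -10 * 3 = -30

-30


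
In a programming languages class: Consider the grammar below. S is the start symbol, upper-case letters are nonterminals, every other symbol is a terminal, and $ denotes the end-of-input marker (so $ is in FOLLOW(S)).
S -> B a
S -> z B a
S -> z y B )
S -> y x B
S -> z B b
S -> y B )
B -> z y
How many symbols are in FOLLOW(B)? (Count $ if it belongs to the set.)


S is the start symbol and does not occur in any rule body, so FOLLOW(S) = {$}.
Examining every occurrence of B in a rule body:
  S -> B a : B is followed by terminal 'a' -> add 'a'
  S -> z B a : B is followed by terminal 'a' -> add 'a' (already in the set)
  S -> z y B ) : B is followed by terminal ')' -> add ')'
  S -> y x B : B is at the right end -> add FOLLOW(S) = {$}
  S -> z B b : B is followed by terminal 'b' -> add 'b'
  S -> y B ) : B is followed by terminal ')' -> add ')' (already in the set)
  B -> z y : B does not occur in the body -> contributes nothing
FOLLOW(B) = {), a, b, $}
Count: 4

4


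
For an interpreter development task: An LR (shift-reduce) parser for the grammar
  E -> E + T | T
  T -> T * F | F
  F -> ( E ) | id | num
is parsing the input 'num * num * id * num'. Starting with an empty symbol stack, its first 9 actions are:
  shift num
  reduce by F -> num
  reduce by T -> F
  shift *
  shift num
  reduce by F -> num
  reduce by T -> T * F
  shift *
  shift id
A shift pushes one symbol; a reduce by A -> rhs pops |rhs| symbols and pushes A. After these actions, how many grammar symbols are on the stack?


Tracking the symbol stack through each action:
  Action 1: shift 'num' : push -> stack = [num] (size 1)
  Action 2: reduce by F -> num : pop 1, push F -> stack = [F] (size 1)
  Action 3: reduce by T -> F : pop 1, push T -> stack = [T] (size 1)
  Action 4: shift '*' : push -> stack = [T, *] (size 2)
  Action 5: shift 'num' : push -> stack = [T, *, num] (size 3)
  Action 6: reduce by F -> num : pop 1, push F -> stack = [T, *, F] (size 3)
  Action 7: reduce by T -> T * F : pop 3, push T -> stack = [T] (size 1)
  Action 8: shift '*' : push -> stack = [T, *] (size 2)
  Action 9: shift 'id' : push -> stack = [T, *, id] (size 3)
Final stack size: 3

3


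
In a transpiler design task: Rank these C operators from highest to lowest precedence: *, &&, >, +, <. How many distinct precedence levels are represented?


Looking up precedence for each operator:
  * -> precedence 6
  && -> precedence 2
  > -> precedence 4
  + -> precedence 5
  < -> precedence 4
Sorted highest to lowest: *, +, >, <, &&
Distinct precedence values: [6, 5, 4, 2]
Number of distinct levels: 4

4


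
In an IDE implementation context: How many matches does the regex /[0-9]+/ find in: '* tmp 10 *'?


Pattern: /[0-9]+/ (int literals)
Input: '* tmp 10 *'
Scanning for matches:
  Match 1: '10'
Total matches: 1

1


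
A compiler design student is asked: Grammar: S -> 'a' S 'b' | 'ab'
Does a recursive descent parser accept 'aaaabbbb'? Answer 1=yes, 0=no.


Grammar accepts strings of the form a^n b^n (n >= 1)
Word: 'aaaabbbb'
Counting: 4 a's and 4 b's
Check: 4 == 4? Yes
Derivation (S -> aSb applied 3 time(s), then S -> ab): S => aSb => aaSbb => aaaSbbb => aaaabbbb
Accepted

1


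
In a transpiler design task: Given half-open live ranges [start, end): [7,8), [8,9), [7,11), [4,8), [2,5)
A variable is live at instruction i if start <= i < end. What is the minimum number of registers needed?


Live ranges:
  Var0: [7, 8)
  Var1: [8, 9)
  Var2: [7, 11)
  Var3: [4, 8)
  Var4: [2, 5)
Sweep-line events (position, delta, active):
  pos=2 start -> active=1
  pos=4 start -> active=2
  pos=5 end -> active=1
  pos=7 start -> active=2
  pos=7 start -> active=3
  pos=8 end -> active=2
  pos=8 end -> active=1
  pos=8 start -> active=2
  pos=9 end -> active=1
  pos=11 end -> active=0
Maximum simultaneous active: 3
Minimum registers needed: 3

3


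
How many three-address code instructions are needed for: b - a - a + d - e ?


Expression: b - a - a + d - e
Generating three-address code (respecting * over +/- precedence):
  Instruction 1: t1 = b - a
  Instruction 2: t2 = t1 - a
  Instruction 3: t3 = t2 + d
  Instruction 4: t4 = t3 - e
Total instructions: 4

4


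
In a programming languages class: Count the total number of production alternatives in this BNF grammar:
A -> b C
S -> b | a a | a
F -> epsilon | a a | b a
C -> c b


Counting alternatives per rule:
  A: 1 alternative(s)
  S: 3 alternative(s)
  F: 3 alternative(s)
  C: 1 alternative(s)
Sum: 1 + 3 + 3 + 1 = 8

8


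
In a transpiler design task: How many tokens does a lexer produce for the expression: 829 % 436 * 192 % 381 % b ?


Scanning '829 % 436 * 192 % 381 % b'
Token 1: '829' -> integer_literal
Token 2: '%' -> operator
Token 3: '436' -> integer_literal
Token 4: '*' -> operator
Token 5: '192' -> integer_literal
Token 6: '%' -> operator
Token 7: '381' -> integer_literal
Token 8: '%' -> operator
Token 9: 'b' -> identifier
Total tokens: 9

9


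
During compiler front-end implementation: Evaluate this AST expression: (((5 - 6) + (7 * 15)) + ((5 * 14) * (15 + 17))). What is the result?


Expression: (((5 - 6) + (7 * 15)) + ((5 * 14) * (15 + 17)))
Evaluating step by step:
  5 - 6 = -1
  7 * 15 = 105
  -1 + 105 = 104
  5 * 14 = 70
  15 + 17 = 32
  70 * 32 = 2240
  104 + 2240 = 2344
Result: 2344

2344


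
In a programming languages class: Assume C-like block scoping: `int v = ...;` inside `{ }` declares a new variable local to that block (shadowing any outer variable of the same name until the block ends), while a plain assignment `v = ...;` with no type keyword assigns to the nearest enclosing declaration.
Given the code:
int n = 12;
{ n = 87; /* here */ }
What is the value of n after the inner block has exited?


Analyzing scoping rules:
Outer scope: declares n = 12
Inner block: 'n = 87;' has no type keyword, so it is an assignment to the outer n (no shadowing)
The assignment changed the outer variable itself, so the new value persists after the block -> 87
Result: 87

87


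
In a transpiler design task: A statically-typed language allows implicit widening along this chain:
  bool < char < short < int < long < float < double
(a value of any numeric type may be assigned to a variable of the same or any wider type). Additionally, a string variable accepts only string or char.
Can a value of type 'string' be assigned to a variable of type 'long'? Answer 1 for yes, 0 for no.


Target variable type: long
Source value type: string
Rule: string cannot widen to any numeric type
Result: 0

0


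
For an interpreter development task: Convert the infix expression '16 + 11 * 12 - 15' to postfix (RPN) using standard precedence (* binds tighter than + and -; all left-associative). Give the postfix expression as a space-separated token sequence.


Applying the shunting-yard algorithm:
  Operand 16 -> output
  Push '+' onto operator stack -> op-stack: [+]
  Operand 11 -> output
  Push '*' onto operator stack -> op-stack: [+, *]
  Operand 12 -> output
  See '-' (prec 1); top '*' (prec 2) >= it -> pop '*' to output
  See '-' (prec 1); top '+' (prec 1) >= it -> pop '+' to output
  Push '-' onto operator stack -> op-stack: [-]
  Operand 15 -> output
  End of input: pop '-' to output
Postfix result: 16 11 12 * + 15 -

16 11 12 * + 15 -


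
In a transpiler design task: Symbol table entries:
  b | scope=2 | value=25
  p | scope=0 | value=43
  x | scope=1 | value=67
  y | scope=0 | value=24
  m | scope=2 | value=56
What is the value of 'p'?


Searching symbol table for 'p':
  b | scope=2 | value=25
  p | scope=0 | value=43 <- MATCH
  x | scope=1 | value=67
  y | scope=0 | value=24
  m | scope=2 | value=56
Found 'p' at scope 0 with value 43

43


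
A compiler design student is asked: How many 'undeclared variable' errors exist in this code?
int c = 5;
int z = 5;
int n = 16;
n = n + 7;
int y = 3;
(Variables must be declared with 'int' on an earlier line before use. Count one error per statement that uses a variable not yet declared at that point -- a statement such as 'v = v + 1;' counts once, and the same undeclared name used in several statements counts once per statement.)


Scanning code line by line:
  Line 1: declare 'c' -> declared = ['c']
  Line 2: declare 'z' -> declared = ['c', 'z']
  Line 3: declare 'n' -> declared = ['c', 'n', 'z']
  Line 4: use 'n' -> OK (declared)
  Line 5: declare 'y' -> declared = ['c', 'n', 'y', 'z']
Total undeclared variable errors: 0

0


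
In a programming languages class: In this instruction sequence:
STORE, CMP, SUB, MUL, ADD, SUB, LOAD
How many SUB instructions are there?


Scanning instruction sequence for SUB:
  Position 1: STORE
  Position 2: CMP
  Position 3: SUB <- MATCH
  Position 4: MUL
  Position 5: ADD
  Position 6: SUB <- MATCH
  Position 7: LOAD
Matches at positions: [3, 6]
Total SUB count: 2

2


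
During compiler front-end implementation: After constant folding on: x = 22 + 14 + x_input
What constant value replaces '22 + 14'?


Identifying constant sub-expression:
  Original: x = 22 + 14 + x_input
  22 and 14 are both compile-time constants
  Evaluating: 22 + 14 = 36
  After folding: x = 36 + x_input

36


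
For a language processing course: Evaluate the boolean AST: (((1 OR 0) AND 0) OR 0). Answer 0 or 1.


Step 1: Evaluate inner node
  1 OR 0 = 1
Step 2: Evaluate next node
  1 AND 0 = 0
Step 3: Evaluate root node
  0 OR 0 = 0

0


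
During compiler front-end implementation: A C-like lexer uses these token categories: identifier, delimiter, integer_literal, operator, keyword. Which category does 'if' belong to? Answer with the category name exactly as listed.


Token: 'if'
Checking categories:
  identifier: no
  integer_literal: no
  operator: no
  keyword: YES
  delimiter: no
Category: keyword

keyword


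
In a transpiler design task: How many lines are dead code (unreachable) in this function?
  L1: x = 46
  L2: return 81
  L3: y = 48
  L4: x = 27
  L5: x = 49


Analyzing control flow:
  L1: reachable (before return)
  L2: reachable (return statement)
  L3: DEAD (after return at L2)
  L4: DEAD (after return at L2)
  L5: DEAD (after return at L2)
Return at L2, total lines = 5
Dead lines: L3 through L5
Count: 3

3


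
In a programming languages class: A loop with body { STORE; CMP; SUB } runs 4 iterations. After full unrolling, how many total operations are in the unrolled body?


Loop body operations: STORE, CMP, SUB (3 ops per iteration)
Unrolling 4 iterations:
  Iteration 1: STORE, CMP, SUB (3 ops)
  Iteration 2: STORE, CMP, SUB (3 ops)
  Iteration 3: STORE, CMP, SUB (3 ops)
  Iteration 4: STORE, CMP, SUB (3 ops)
Total: 4 iterations * 3 ops/iter = 12 operations

12


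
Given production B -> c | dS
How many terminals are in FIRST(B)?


Production: B -> c | dS
Examining each alternative for leading terminals:
  B -> c : first terminal = 'c'
  B -> dS : first terminal = 'd'
FIRST(B) = {c, d}
Count: 2

2


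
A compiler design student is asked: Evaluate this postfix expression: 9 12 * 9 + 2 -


Processing tokens left to right:
Push 9, Push 12
Pop 9 and 12, compute 9 * 12 = 108, push 108
Push 9
Pop 108 and 9, compute 108 + 9 = 117, push 117
Push 2
Pop 117 and 2, compute 117 - 2 = 115, push 115
Stack result: 115

115


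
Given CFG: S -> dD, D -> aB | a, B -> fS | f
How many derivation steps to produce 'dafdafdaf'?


Grammar: S -> dD, D -> aB | a, B -> fS | f
Deriving 'dafdafdaf':
Step 1: S -> dD => dD
Step 2: D -> aB => daB
Step 3: B -> fS => dafS
Step 4: S -> dD => dafdD
Step 5: D -> aB => dafdaB
Step 6: B -> fS => dafdafS
Step 7: S -> dD => dafdafdD
Step 8: D -> aB => dafdafdaB
Step 9: B -> f => dafdafdaf
Total derivation steps: 9

9


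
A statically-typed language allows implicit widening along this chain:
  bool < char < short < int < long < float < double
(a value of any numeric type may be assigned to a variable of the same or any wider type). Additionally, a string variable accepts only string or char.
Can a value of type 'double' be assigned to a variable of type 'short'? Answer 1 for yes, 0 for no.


Target variable type: short
Source value type: double
Numeric ranks: double=6, short=2
Widening allowed iff rank(source) <= rank(target): 6 <= 2? No
Result: 0

0


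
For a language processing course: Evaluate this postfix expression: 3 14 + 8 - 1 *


Processing tokens left to right:
Push 3, Push 14
Pop 3 and 14, compute 3 + 14 = 17, push 17
Push 8
Pop 17 and 8, compute 17 - 8 = 9, push 9
Push 1
Pop 9 and 1, compute 9 * 1 = 9, push 9
Stack result: 9

9


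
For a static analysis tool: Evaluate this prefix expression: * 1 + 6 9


Parsing prefix expression: * 1 + 6 9
Step 1: Innermost operation '+ 6 9'
  6 + 9 = 15
Step 2: Outer operation '* 1 [15]'
  1 * 15 = 15

15


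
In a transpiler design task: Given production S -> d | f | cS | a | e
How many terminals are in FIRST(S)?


Production: S -> d | f | cS | a | e
Examining each alternative for leading terminals:
  S -> d : first terminal = 'd'
  S -> f : first terminal = 'f'
  S -> cS : first terminal = 'c'
  S -> a : first terminal = 'a'
  S -> e : first terminal = 'e'
FIRST(S) = {a, c, d, e, f}
Count: 5

5


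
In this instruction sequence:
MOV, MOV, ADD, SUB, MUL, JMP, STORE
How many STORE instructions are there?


Scanning instruction sequence for STORE:
  Position 1: MOV
  Position 2: MOV
  Position 3: ADD
  Position 4: SUB
  Position 5: MUL
  Position 6: JMP
  Position 7: STORE <- MATCH
Matches at positions: [7]
Total STORE count: 1

1


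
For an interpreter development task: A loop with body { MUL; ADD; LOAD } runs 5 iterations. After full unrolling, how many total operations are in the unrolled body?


Loop body operations: MUL, ADD, LOAD (3 ops per iteration)
Unrolling 5 iterations:
  Iteration 1: MUL, ADD, LOAD (3 ops)
  Iteration 2: MUL, ADD, LOAD (3 ops)
  Iteration 3: MUL, ADD, LOAD (3 ops)
  Iteration 4: MUL, ADD, LOAD (3 ops)
  Iteration 5: MUL, ADD, LOAD (3 ops)
Total: 5 iterations * 3 ops/iter = 15 operations

15


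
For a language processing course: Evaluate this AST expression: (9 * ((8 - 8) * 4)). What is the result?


Expression: (9 * ((8 - 8) * 4))
Evaluating step by step:
  8 - 8 = 0
  0 * 4 = 0
  9 * 0 = 0
Result: 0

0


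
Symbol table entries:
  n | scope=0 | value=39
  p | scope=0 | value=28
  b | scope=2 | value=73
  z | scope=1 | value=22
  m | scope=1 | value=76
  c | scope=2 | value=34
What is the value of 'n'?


Searching symbol table for 'n':
  n | scope=0 | value=39 <- MATCH
  p | scope=0 | value=28
  b | scope=2 | value=73
  z | scope=1 | value=22
  m | scope=1 | value=76
  c | scope=2 | value=34
Found 'n' at scope 0 with value 39

39


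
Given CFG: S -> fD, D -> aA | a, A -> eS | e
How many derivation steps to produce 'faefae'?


Grammar: S -> fD, D -> aA | a, A -> eS | e
Deriving 'faefae':
Step 1: S -> fD => fD
Step 2: D -> aA => faA
Step 3: A -> eS => faeS
Step 4: S -> fD => faefD
Step 5: D -> aA => faefaA
Step 6: A -> e => faefae
Total derivation steps: 6

6


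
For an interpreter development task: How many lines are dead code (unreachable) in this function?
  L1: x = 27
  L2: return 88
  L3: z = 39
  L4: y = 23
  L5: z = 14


Analyzing control flow:
  L1: reachable (before return)
  L2: reachable (return statement)
  L3: DEAD (after return at L2)
  L4: DEAD (after return at L2)
  L5: DEAD (after return at L2)
Return at L2, total lines = 5
Dead lines: L3 through L5
Count: 3

3


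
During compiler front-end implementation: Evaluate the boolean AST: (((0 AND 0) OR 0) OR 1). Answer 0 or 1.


Step 1: Evaluate inner node
  0 AND 0 = 0
Step 2: Evaluate next node
  0 OR 0 = 0
Step 3: Evaluate root node
  0 OR 1 = 1

1


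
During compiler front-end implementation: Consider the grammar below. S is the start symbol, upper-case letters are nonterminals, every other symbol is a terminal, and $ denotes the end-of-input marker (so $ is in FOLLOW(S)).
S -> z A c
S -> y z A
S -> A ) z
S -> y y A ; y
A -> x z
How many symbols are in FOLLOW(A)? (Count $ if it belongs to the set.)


S is the start symbol and does not occur in any rule body, so FOLLOW(S) = {$}.
Examining every occurrence of A in a rule body:
  S -> z A c : A is followed by terminal 'c' -> add 'c'
  S -> y z A : A is at the right end -> add FOLLOW(S) = {$}
  S -> A ) z : A is followed by terminal ')' -> add ')'
  S -> y y A ; y : A is followed by terminal ';' -> add ';'
  A -> x z : A does not occur in the body -> contributes nothing
FOLLOW(A) = {), ;, c, $}
Count: 4

4


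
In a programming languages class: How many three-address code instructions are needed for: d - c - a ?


Expression: d - c - a
Generating three-address code (respecting * over +/- precedence):
  Instruction 1: t1 = d - c
  Instruction 2: t2 = t1 - a
Total instructions: 2

2


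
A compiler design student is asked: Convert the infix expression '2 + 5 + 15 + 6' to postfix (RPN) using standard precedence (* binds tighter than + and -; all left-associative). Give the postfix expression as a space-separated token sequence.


Applying the shunting-yard algorithm:
  Operand 2 -> output
  Push '+' onto operator stack -> op-stack: [+]
  Operand 5 -> output
  See '+' (prec 1); top '+' (prec 1) >= it -> pop '+' to output
  Push '+' onto operator stack -> op-stack: [+]
  Operand 15 -> output
  See '+' (prec 1); top '+' (prec 1) >= it -> pop '+' to output
  Push '+' onto operator stack -> op-stack: [+]
  Operand 6 -> output
  End of input: pop '+' to output
Postfix result: 2 5 + 15 + 6 +

2 5 + 15 + 6 +


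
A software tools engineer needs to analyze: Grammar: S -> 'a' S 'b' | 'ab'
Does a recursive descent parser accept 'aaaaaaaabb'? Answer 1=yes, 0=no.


Grammar accepts strings of the form a^n b^n (n >= 1)
Word: 'aaaaaaaabb'
Counting: 8 a's and 2 b's
Check: 8 == 2? No
Mismatch: a-count != b-count
Rejected

0


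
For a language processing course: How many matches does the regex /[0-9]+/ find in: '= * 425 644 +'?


Pattern: /[0-9]+/ (int literals)
Input: '= * 425 644 +'
Scanning for matches:
  Match 1: '425'
  Match 2: '644'
Total matches: 2

2


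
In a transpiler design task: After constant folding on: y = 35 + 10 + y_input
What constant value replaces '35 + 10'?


Identifying constant sub-expression:
  Original: y = 35 + 10 + y_input
  35 and 10 are both compile-time constants
  Evaluating: 35 + 10 = 45
  After folding: y = 45 + y_input

45


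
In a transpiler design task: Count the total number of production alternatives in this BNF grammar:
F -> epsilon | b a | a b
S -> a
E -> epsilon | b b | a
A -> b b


Counting alternatives per rule:
  F: 3 alternative(s)
  S: 1 alternative(s)
  E: 3 alternative(s)
  A: 1 alternative(s)
Sum: 3 + 1 + 3 + 1 = 8

8


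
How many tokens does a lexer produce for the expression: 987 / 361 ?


Scanning '987 / 361'
Token 1: '987' -> integer_literal
Token 2: '/' -> operator
Token 3: '361' -> integer_literal
Total tokens: 3

3


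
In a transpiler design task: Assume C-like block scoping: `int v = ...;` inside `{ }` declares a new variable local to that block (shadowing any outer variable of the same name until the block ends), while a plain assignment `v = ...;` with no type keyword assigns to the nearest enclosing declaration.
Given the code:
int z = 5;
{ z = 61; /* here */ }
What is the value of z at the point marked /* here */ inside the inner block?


Analyzing scoping rules:
Outer scope: declares z = 5
Inner block: 'z = 61;' has no type keyword, so it is an assignment to the outer z (no shadowing)
Inside the block, after the assignment -> 61
Result: 61

61


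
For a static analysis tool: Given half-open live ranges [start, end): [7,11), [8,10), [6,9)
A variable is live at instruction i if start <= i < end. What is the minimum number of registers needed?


Live ranges:
  Var0: [7, 11)
  Var1: [8, 10)
  Var2: [6, 9)
Sweep-line events (position, delta, active):
  pos=6 start -> active=1
  pos=7 start -> active=2
  pos=8 start -> active=3
  pos=9 end -> active=2
  pos=10 end -> active=1
  pos=11 end -> active=0
Maximum simultaneous active: 3
Minimum registers needed: 3

3


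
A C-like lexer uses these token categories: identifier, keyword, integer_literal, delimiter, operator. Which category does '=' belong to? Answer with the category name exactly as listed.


Token: '='
Checking categories:
  identifier: no
  integer_literal: no
  operator: YES
  keyword: no
  delimiter: no
Category: operator

operator


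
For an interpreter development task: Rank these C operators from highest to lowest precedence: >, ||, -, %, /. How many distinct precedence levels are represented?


Looking up precedence for each operator:
  > -> precedence 4
  || -> precedence 1
  - -> precedence 5
  % -> precedence 6
  / -> precedence 6
Sorted highest to lowest: %, /, -, >, ||
Distinct precedence values: [6, 5, 4, 1]
Number of distinct levels: 4

4


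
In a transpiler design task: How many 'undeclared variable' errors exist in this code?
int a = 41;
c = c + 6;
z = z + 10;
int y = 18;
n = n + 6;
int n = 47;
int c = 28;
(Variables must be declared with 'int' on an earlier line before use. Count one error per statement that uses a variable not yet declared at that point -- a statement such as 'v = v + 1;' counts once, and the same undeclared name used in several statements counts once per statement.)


Scanning code line by line:
  Line 1: declare 'a' -> declared = ['a']
  Line 2: use 'c' -> ERROR (undeclared)
  Line 3: use 'z' -> ERROR (undeclared)
  Line 4: declare 'y' -> declared = ['a', 'y']
  Line 5: use 'n' -> ERROR (undeclared)
  Line 6: declare 'n' -> declared = ['a', 'n', 'y']
  Line 7: declare 'c' -> declared = ['a', 'c', 'n', 'y']
Total undeclared variable errors: 3

3


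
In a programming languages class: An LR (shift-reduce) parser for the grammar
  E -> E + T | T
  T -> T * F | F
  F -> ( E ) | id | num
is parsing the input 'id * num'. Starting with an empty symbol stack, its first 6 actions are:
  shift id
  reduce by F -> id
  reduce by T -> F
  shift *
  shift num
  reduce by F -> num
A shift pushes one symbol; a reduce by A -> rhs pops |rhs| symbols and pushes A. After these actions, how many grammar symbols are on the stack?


Tracking the symbol stack through each action:
  Action 1: shift 'id' : push -> stack = [id] (size 1)
  Action 2: reduce by F -> id : pop 1, push F -> stack = [F] (size 1)
  Action 3: reduce by T -> F : pop 1, push T -> stack = [T] (size 1)
  Action 4: shift '*' : push -> stack = [T, *] (size 2)
  Action 5: shift 'num' : push -> stack = [T, *, num] (size 3)
  Action 6: reduce by F -> num : pop 1, push F -> stack = [T, *, F] (size 3)
Final stack size: 3

3


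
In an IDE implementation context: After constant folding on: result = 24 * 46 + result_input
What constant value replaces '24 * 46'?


Identifying constant sub-expression:
  Original: result = 24 * 46 + result_input
  24 and 46 are both compile-time constants
  Evaluating: 24 * 46 = 1104
  After folding: result = 1104 + result_input

1104


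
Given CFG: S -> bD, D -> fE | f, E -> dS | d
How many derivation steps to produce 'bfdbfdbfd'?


Grammar: S -> bD, D -> fE | f, E -> dS | d
Deriving 'bfdbfdbfd':
Step 1: S -> bD => bD
Step 2: D -> fE => bfE
Step 3: E -> dS => bfdS
Step 4: S -> bD => bfdbD
Step 5: D -> fE => bfdbfE
Step 6: E -> dS => bfdbfdS
Step 7: S -> bD => bfdbfdbD
Step 8: D -> fE => bfdbfdbfE
Step 9: E -> d => bfdbfdbfd
Total derivation steps: 9

9


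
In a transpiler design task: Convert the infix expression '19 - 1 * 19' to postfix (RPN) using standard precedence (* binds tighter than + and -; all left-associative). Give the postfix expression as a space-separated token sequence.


Applying the shunting-yard algorithm:
  Operand 19 -> output
  Push '-' onto operator stack -> op-stack: [-]
  Operand 1 -> output
  Push '*' onto operator stack -> op-stack: [-, *]
  Operand 19 -> output
  End of input: pop '*' to output
  End of input: pop '-' to output
Postfix result: 19 1 19 * -

19 1 19 * -


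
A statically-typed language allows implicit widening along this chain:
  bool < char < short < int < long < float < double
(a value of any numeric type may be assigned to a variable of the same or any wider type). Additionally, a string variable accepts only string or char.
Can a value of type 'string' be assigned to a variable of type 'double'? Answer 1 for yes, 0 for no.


Target variable type: double
Source value type: string
Rule: string cannot widen to any numeric type
Result: 0

0


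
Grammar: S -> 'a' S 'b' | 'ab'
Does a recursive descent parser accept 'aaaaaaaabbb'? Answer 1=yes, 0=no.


Grammar accepts strings of the form a^n b^n (n >= 1)
Word: 'aaaaaaaabbb'
Counting: 8 a's and 3 b's
Check: 8 == 3? No
Mismatch: a-count != b-count
Rejected

0


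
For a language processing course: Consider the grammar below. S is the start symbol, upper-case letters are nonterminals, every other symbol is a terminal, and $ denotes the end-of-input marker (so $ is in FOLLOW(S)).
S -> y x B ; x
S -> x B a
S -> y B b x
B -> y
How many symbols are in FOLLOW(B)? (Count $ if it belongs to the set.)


S is the start symbol and does not occur in any rule body, so FOLLOW(S) = {$}.
Examining every occurrence of B in a rule body:
  S -> y x B ; x : B is followed by terminal ';' -> add ';'
  S -> x B a : B is followed by terminal 'a' -> add 'a'
  S -> y B b x : B is followed by terminal 'b' -> add 'b'
  B -> y : B does not occur in the body -> contributes nothing
FOLLOW(B) = {;, a, b}
Count: 3

3


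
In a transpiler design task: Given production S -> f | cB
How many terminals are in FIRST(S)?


Production: S -> f | cB
Examining each alternative for leading terminals:
  S -> f : first terminal = 'f'
  S -> cB : first terminal = 'c'
FIRST(S) = {c, f}
Count: 2

2


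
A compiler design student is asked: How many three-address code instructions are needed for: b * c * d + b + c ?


Expression: b * c * d + b + c
Generating three-address code (respecting * over +/- precedence):
  Instruction 1: t1 = b * c
  Instruction 2: t2 = t1 * d
  Instruction 3: t3 = t2 + b
  Instruction 4: t4 = t3 + c
Total instructions: 4

4


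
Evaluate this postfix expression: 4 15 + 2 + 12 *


Processing tokens left to right:
Push 4, Push 15
Pop 4 and 15, compute 4 + 15 = 19, push 19
Push 2
Pop 19 and 2, compute 19 + 2 = 21, push 21
Push 12
Pop 21 and 12, compute 21 * 12 = 252, push 252
Stack result: 252

252


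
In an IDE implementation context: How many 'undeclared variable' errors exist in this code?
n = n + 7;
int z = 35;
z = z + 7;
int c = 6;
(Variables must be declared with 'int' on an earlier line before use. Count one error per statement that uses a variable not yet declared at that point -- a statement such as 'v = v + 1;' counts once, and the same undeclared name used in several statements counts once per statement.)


Scanning code line by line:
  Line 1: use 'n' -> ERROR (undeclared)
  Line 2: declare 'z' -> declared = ['z']
  Line 3: use 'z' -> OK (declared)
  Line 4: declare 'c' -> declared = ['c', 'z']
Total undeclared variable errors: 1

1


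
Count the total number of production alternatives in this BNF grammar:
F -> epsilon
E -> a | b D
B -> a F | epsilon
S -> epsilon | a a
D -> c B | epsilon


Counting alternatives per rule:
  F: 1 alternative(s)
  E: 2 alternative(s)
  B: 2 alternative(s)
  S: 2 alternative(s)
  D: 2 alternative(s)
Sum: 1 + 2 + 2 + 2 + 2 = 9

9


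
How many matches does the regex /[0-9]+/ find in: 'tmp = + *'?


Pattern: /[0-9]+/ (int literals)
Input: 'tmp = + *'
Scanning for matches:
Total matches: 0

0


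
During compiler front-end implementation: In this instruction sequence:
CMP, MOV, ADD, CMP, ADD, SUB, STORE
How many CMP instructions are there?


Scanning instruction sequence for CMP:
  Position 1: CMP <- MATCH
  Position 2: MOV
  Position 3: ADD
  Position 4: CMP <- MATCH
  Position 5: ADD
  Position 6: SUB
  Position 7: STORE
Matches at positions: [1, 4]
Total CMP count: 2

2


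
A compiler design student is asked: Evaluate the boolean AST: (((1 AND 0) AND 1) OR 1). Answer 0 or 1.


Step 1: Evaluate inner node
  1 AND 0 = 0
Step 2: Evaluate next node
  0 AND 1 = 0
Step 3: Evaluate root node
  0 OR 1 = 1

1


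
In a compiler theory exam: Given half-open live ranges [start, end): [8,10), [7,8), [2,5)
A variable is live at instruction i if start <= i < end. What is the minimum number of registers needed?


Live ranges:
  Var0: [8, 10)
  Var1: [7, 8)
  Var2: [2, 5)
Sweep-line events (position, delta, active):
  pos=2 start -> active=1
  pos=5 end -> active=0
  pos=7 start -> active=1
  pos=8 end -> active=0
  pos=8 start -> active=1
  pos=10 end -> active=0
Maximum simultaneous active: 1
Minimum registers needed: 1

1
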